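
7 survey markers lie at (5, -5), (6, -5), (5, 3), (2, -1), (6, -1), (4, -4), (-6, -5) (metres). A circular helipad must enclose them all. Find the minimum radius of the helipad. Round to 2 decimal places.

6.85

The minimum enclosing circle of a finite set is fixed by two of the points (as a diameter) or three (as a circumcircle).
The minimum enclosing circle is determined by three boundary points: (6, -5), (5, 3), (-6, -5).
Their circumcentre is (0, -1.6875) with r² = 46.97265625.
The farthest remaining point (6, -1) is at distance² 36.47265625 ≤ 46.97265625.
r = √(46.97265625) ≈ 6.85.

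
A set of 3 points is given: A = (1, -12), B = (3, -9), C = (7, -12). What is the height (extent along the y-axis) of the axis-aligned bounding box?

max y = -9, min y = -12, so height = 3.

3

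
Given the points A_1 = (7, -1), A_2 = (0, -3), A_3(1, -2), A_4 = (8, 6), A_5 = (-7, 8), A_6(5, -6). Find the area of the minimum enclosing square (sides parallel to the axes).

The bounding box has width 15 and height 14.
An axis-aligned square enclosing the set must have side ≥ max(width, height).
So the minimum side is max(15, 14) = 15.
Area = 15² = 225.

225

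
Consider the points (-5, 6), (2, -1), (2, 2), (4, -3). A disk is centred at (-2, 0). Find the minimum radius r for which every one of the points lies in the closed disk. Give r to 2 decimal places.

6.71

The required radius is the distance from (-2, 0) to the farthest point.
Squared distances: 45, 17, 20, 45.
Maximum is 45, attained at (-5, 6).
r = √45 ≈ 6.71.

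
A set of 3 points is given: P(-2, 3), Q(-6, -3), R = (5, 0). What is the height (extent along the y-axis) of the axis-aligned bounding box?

max y = 3, min y = -3, so height = 6.

6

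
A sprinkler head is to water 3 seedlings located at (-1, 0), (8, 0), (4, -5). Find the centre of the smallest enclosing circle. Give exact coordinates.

Call the three points A, B, C in the order given.
Side lengths²: AB² = 81, AC² = 50, BC² = 41.
Since AB² = 81 < 50 + 41 = 91, the triangle is acute, so the smallest enclosing circle is the circumcircle.
Circumcentre = (3.5, -0.5), r² = 20.5.
Centre = (3.5, -0.5).

(3.5, -0.5)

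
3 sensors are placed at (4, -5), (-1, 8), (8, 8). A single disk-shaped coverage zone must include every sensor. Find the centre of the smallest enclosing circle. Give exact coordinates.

Call the three points A, B, C in the order given.
Side lengths²: AB² = 194, AC² = 185, BC² = 81.
Since AB² = 194 < 185 + 81 = 266, the triangle is acute, so the smallest enclosing circle is the circumcircle.
Circumcentre = (3.5, 59/26), r² = 17945/338.
Centre = (3.5, 59/26).

(3.5, 59/26)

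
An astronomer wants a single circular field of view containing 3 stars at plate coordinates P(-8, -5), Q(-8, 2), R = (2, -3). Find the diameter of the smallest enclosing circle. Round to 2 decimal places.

11.40

Side lengths²: PQ² = 49, PR² = 104, QR² = 125.
Since QR² = 125 < 104 + 49 = 153, the triangle is acute, so the smallest enclosing circle is the circumcircle.
Circumcentre = (-3.5, -1.5), r² = 32.5.
Diameter = 2r = 2√(32.5) ≈ 11.40.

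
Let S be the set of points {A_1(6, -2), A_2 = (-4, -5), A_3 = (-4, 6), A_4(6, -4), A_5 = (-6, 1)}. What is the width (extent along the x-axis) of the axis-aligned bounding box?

max x = 6, min x = -6, so width = 12.

12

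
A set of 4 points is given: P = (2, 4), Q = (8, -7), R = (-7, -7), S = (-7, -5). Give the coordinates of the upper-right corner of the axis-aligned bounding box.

(8, 4)

x-range [-7, 8], y-range [-7, 4].
The upper-right corner is (8, 4).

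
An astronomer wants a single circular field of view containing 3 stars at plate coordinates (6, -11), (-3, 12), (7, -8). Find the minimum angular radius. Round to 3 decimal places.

12.349

Call the three points A, B, C in the order given.
Side lengths²: AB² = 610, AC² = 10, BC² = 500.
Since AB² = 610 ≥ 500 + 10 = 510, the angle opposite AB is not acute, so the smallest enclosing circle has AB as diameter.
Centre = midpoint of AB = (1.5, 0.5), r² = 610/4 = 152.5.
r = √(152.5) ≈ 12.349.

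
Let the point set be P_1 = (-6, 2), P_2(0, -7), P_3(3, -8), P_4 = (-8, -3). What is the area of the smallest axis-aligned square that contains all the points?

The bounding box has width 11 and height 10.
An axis-aligned square enclosing the set must have side ≥ max(width, height).
So the minimum side is max(11, 10) = 11.
Area = 11² = 121.

121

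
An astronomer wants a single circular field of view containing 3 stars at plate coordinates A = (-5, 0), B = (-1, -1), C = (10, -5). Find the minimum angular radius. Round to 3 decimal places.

7.906

Side lengths²: AB² = 17, AC² = 250, BC² = 137.
Since AC² = 250 ≥ 137 + 17 = 154, the angle opposite AC is not acute, so the smallest enclosing circle has AC as diameter.
Centre = midpoint of AC = (2.5, -2.5), r² = 250/4 = 62.5.
r = √(62.5) ≈ 7.906.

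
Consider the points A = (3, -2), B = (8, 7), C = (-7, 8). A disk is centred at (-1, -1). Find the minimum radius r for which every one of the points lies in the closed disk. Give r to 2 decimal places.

The required radius is the distance from (-1, -1) to the farthest point.
Squared distances: 17, 145, 117.
Maximum is 145, attained at B.
r = √145 ≈ 12.04.

12.04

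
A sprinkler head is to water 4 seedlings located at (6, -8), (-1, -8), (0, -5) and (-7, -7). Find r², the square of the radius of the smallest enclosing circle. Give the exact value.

42.5

A smallest enclosing disk is always determined by at most three of the input points on its boundary.
The farthest pair is (6, -8)–(-7, -7) with squared distance 170. The circle on this segment as diameter has centre (-0.5, -7.5) and r² = 170/4 = 42.5.
Check (-1, -8): distance² to centre = 0.5 ≤ 42.5, so it lies inside.
All remaining points lie in this disk, and no smaller disk contains both endpoints, so this is the minimum enclosing circle.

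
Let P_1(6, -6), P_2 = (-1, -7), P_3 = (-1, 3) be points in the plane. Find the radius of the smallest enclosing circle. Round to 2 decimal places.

Side lengths²: P_1P_2² = 50, P_1P_3² = 130, P_2P_3² = 100.
Since P_1P_3² = 130 < 100 + 50 = 150, the triangle is acute, so the smallest enclosing circle is the circumcircle.
Circumcentre = (13/7, -2), r² = 1625/49.
r = √(1625/49) ≈ 5.76.

5.76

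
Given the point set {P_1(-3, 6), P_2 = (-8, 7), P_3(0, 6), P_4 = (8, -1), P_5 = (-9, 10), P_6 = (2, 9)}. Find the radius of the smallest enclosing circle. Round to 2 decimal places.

The minimum enclosing circle of a finite set is fixed by two of the points (as a diameter) or three (as a circumcircle).
The farthest pair is P_4–P_5 with squared distance 410. The circle on this segment as diameter has centre (-0.5, 4.5) and r² = 410/4 = 102.5.
Check P_1: distance² to centre = 8.5 ≤ 102.5, so it lies inside.
All remaining points lie in this disk, and no smaller disk contains both endpoints, so this is the minimum enclosing circle.
r = √(102.5) ≈ 10.12.

10.12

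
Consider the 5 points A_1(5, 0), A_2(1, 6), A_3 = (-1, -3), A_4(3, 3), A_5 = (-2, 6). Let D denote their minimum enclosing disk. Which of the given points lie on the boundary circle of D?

By Welzl's lemma the MEC is supported by two points (diametrically opposite) or three points (on a circumcircle).
The minimum enclosing circle is determined by three boundary points: A_1, A_3, A_5.
Their circumcentre is (15/38, 65/38) with r² = 17425/722.
The farthest remaining point A_2 is at distance² 13549/722 ≤ 17425/722.
The points at distance exactly r from the centre are A_1, A_3, A_5 — 3 points.

A_1, A_3, A_5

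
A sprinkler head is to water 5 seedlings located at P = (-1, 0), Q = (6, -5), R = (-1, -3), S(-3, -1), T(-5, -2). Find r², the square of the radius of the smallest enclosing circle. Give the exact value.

32.5

The minimum enclosing circle of a finite set is fixed by two of the points (as a diameter) or three (as a circumcircle).
The farthest pair is Q–T with squared distance 130. The circle on this segment as diameter has centre (0.5, -3.5) and r² = 130/4 = 32.5.
Check P: distance² to centre = 14.5 ≤ 32.5, so it lies inside.
All remaining points lie in this disk, and no smaller disk contains both endpoints, so this is the minimum enclosing circle.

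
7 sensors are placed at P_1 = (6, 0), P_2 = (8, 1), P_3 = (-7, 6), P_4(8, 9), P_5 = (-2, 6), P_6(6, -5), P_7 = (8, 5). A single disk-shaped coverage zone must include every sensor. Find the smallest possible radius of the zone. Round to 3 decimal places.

9.029

The minimum enclosing circle of a finite set is fixed by two of the points (as a diameter) or three (as a circumcircle).
The minimum enclosing circle is determined by three boundary points: P_3, P_4, P_6.
Their circumcentre is (49/34, 95/34) with r² = 47125/578.
The farthest remaining point P_7 is at distance² 27677/578 ≤ 47125/578.
r = √(47125/578) ≈ 9.029.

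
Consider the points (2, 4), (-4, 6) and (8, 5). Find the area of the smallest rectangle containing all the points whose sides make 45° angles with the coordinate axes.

71.5

In coordinates u = x + y, v = x − y the rectangle is axis-aligned; the map (x,y)→(u,v) scales areas by 2.
u-values: 6, 2, 13; range = 13 − 2 = 11.
v-values: -2, -10, 3; range = 3 − (-10) = 13.
Area = (11 × 13) / 2 = 71.5.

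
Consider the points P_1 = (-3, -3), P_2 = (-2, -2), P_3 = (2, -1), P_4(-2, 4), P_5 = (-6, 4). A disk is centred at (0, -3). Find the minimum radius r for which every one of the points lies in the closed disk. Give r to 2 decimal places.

The required radius is the distance from (0, -3) to the farthest point.
Squared distances: 9, 5, 8, 53, 85.
Maximum is 85, attained at P_5.
r = √85 ≈ 9.22.

9.22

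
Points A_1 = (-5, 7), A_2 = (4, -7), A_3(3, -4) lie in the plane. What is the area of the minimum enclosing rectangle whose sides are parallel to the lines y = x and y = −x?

57.5

In coordinates u = x + y, v = x − y the rectangle is axis-aligned; the map (x,y)→(u,v) scales areas by 2.
u-values: 2, -3, -1; range = 2 − (-3) = 5.
v-values: -12, 11, 7; range = 11 − (-12) = 23.
Area = (5 × 23) / 2 = 57.5.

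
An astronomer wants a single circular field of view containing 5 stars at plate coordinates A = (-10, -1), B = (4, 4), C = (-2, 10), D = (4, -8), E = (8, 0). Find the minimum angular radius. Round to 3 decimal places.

9.618

The minimum enclosing circle of a finite set is fixed by two of the points (as a diameter) or three (as a circumcircle).
The minimum enclosing circle is determined by three boundary points: A, C, D.
Their circumcentre is (-0.5, 0.5) with r² = 92.5.
The farthest remaining point E is at distance² 72.5 ≤ 92.5.
r = √(92.5) ≈ 9.618.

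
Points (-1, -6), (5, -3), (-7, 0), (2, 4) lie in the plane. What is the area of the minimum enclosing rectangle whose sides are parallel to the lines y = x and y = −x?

97.5

In coordinates u = x + y, v = x − y the rectangle is axis-aligned; the map (x,y)→(u,v) scales areas by 2.
u-values: -7, 2, -7, 6; range = 6 − (-7) = 13.
v-values: 5, 8, -7, -2; range = 8 − (-7) = 15.
Area = (13 × 15) / 2 = 97.5.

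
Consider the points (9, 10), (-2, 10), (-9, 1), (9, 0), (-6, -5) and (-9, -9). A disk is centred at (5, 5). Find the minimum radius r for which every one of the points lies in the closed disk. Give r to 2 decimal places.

The required radius is the distance from (5, 5) to the farthest point.
Squared distances: 41, 74, 212, 41, 221, 392.
Maximum is 392, attained at (-9, -9).
r = √392 ≈ 19.80.

19.80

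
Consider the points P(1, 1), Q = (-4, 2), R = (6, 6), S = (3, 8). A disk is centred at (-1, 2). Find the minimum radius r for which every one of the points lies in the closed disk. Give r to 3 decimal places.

The required radius is the distance from (-1, 2) to the farthest point.
Squared distances: 5, 9, 65, 52.
Maximum is 65, attained at R.
r = √65 ≈ 8.062.

8.062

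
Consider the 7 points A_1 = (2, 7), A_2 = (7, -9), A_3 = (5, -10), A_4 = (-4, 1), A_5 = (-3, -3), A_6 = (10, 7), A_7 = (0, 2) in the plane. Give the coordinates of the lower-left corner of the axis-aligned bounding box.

x-range [-4, 10], y-range [-10, 7].
The lower-left corner is (-4, -10).

(-4, -10)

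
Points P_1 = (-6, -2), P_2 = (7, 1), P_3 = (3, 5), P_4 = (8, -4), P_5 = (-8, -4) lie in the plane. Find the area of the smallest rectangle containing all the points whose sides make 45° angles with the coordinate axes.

In coordinates u = x + y, v = x − y the rectangle is axis-aligned; the map (x,y)→(u,v) scales areas by 2.
u-values: -8, 8, 8, 4, -12; range = 8 − (-12) = 20.
v-values: -4, 6, -2, 12, -4; range = 12 − (-4) = 16.
Area = (20 × 16) / 2 = 160.

160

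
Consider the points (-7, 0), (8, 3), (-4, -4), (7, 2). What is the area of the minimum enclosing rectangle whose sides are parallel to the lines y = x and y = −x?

114

In coordinates u = x + y, v = x − y the rectangle is axis-aligned; the map (x,y)→(u,v) scales areas by 2.
u-values: -7, 11, -8, 9; range = 11 − (-8) = 19.
v-values: -7, 5, 0, 5; range = 5 − (-7) = 12.
Area = (19 × 12) / 2 = 114.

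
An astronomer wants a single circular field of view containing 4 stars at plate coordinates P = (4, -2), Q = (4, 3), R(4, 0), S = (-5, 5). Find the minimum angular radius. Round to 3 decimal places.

5.701

By Welzl's lemma the MEC is supported by two points (diametrically opposite) or three points (on a circumcircle).
The farthest pair is P–S with squared distance 130. The circle on this segment as diameter has centre (-0.5, 1.5) and r² = 130/4 = 32.5.
Check Q: distance² to centre = 22.5 ≤ 32.5, so it lies inside.
All remaining points lie in this disk, and no smaller disk contains both endpoints, so this is the minimum enclosing circle.
r = √(32.5) ≈ 5.701.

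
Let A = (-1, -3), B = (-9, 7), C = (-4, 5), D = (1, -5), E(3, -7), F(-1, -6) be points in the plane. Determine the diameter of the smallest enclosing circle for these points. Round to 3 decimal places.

18.439

A smallest enclosing disk is always determined by at most three of the input points on its boundary.
The farthest pair is B–E with squared distance 340. The circle on this segment as diameter has centre (-3, 0) and r² = 340/4 = 85.
Check A: distance² to centre = 13 ≤ 85, so it lies inside.
All remaining points lie in this disk, and no smaller disk contains both endpoints, so this is the minimum enclosing circle.
Diameter = 2r = 2√85 ≈ 18.439.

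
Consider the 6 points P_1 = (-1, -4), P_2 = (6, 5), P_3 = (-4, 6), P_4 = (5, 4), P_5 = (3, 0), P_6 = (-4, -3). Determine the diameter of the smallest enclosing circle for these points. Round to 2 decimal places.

The minimum enclosing circle is determined by three boundary points: P_2, P_3, P_6.
Their circumcentre is (0.6, 1.5) with r² = 41.41.
The farthest remaining point P_1 is at distance² 32.81 ≤ 41.41.
Diameter = 2r = 2√(41.41) ≈ 12.87.

12.87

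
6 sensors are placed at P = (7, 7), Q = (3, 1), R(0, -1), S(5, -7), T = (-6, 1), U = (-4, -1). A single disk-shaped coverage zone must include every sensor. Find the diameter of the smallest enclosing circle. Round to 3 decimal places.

16.201

By Welzl's lemma the MEC is supported by two points (diametrically opposite) or three points (on a circumcircle).
The minimum enclosing circle is determined by three boundary points: P, S, T.
Their circumcentre is (71/34, 19/34) with r² = 37925/578.
The farthest remaining point U is at distance² 22829/578 ≤ 37925/578.
Diameter = 2r = 2√(37925/578) ≈ 16.201.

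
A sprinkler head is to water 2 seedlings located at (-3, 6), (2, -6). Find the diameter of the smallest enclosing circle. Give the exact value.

13

The smallest circle enclosing two points has them as diameter endpoints.
Centre = midpoint = (-0.5, 0); r² = |(-3, 6)−(2, -6)|²/4 = 169/4 = 42.25.
Diameter = 2r = 2√(42.25) = 13.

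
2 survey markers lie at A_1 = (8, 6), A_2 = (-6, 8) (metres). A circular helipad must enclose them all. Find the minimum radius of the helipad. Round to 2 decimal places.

The smallest circle enclosing two points has them as diameter endpoints.
Centre = midpoint = (1, 7); r² = |A_1A_2|²/4 = 200/4 = 50.
r = √50 ≈ 7.07.

7.07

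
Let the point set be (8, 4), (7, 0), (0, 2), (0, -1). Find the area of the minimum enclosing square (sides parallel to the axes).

The bounding box has width 8 and height 5.
An axis-aligned square enclosing the set must have side ≥ max(width, height).
So the minimum side is max(8, 5) = 8.
Area = 8² = 64.

64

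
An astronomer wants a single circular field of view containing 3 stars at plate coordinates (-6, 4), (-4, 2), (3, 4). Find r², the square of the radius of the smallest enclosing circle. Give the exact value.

20.25

Call the three points A, B, C in the order given.
Side lengths²: AB² = 8, AC² = 81, BC² = 53.
Since AC² = 81 ≥ 53 + 8 = 61, the angle opposite AC is not acute, so the smallest enclosing circle has AC as diameter.
Centre = midpoint of AC = (-1.5, 4), r² = 81/4 = 20.25.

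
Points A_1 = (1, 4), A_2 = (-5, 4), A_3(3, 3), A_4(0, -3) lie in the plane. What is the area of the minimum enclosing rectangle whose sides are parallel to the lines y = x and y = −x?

In coordinates u = x + y, v = x − y the rectangle is axis-aligned; the map (x,y)→(u,v) scales areas by 2.
u-values: 5, -1, 6, -3; range = 6 − (-3) = 9.
v-values: -3, -9, 0, 3; range = 3 − (-9) = 12.
Area = (9 × 12) / 2 = 54.

54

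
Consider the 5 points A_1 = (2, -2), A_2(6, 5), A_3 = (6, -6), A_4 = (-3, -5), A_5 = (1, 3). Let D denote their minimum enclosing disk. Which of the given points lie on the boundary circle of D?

A_2, A_3, A_4

The minimum enclosing circle of a finite set is fixed by two of the points (as a diameter) or three (as a circumcircle).
The minimum enclosing circle is determined by three boundary points: A_2, A_3, A_4.
Their circumcentre is (37/18, -0.5) with r² = 7421/162.
The farthest remaining point A_5 is at distance² 2165/162 ≤ 7421/162.
The points at distance exactly r from the centre are A_2, A_3, A_4 — 3 points.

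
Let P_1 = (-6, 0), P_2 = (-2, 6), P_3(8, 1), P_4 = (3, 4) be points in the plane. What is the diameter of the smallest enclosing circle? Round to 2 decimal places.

14.04

The minimum enclosing circle of a finite set is fixed by two of the points (as a diameter) or three (as a circumcircle).
The farthest pair is P_1–P_3 with squared distance 197. The circle on this segment as diameter has centre (1, 0.5) and r² = 197/4 = 49.25.
Check P_2: distance² to centre = 39.25 ≤ 49.25, so it lies inside.
All remaining points lie in this disk, and no smaller disk contains both endpoints, so this is the minimum enclosing circle.
Diameter = 2r = 2√(49.25) ≈ 14.04.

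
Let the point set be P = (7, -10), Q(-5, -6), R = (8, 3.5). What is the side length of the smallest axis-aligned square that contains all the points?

The bounding box has width 13 and height 13.5.
An axis-aligned square enclosing the set must have side ≥ max(width, height).
So the minimum side is max(13, 13.5) = 13.5.

13.5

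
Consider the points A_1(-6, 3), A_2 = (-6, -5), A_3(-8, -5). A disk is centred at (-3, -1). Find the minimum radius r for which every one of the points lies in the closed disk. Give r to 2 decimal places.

The required radius is the distance from (-3, -1) to the farthest point.
Squared distances: 25, 25, 41.
Maximum is 41, attained at A_3.
r = √41 ≈ 6.40.

6.40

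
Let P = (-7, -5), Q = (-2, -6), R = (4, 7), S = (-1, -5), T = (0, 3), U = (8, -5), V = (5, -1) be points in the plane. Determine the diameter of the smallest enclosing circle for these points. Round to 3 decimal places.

17.159

The minimum enclosing circle is determined by three boundary points: P, R, U.
Their circumcentre is (0.5, -5/6) with r² = 1325/18.
The farthest remaining point Q is at distance² 593/18 ≤ 1325/18.
Diameter = 2r = 2√(1325/18) ≈ 17.159.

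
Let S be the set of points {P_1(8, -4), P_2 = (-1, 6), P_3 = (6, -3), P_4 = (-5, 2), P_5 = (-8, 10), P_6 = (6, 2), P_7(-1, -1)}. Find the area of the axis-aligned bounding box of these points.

x ranges over [-8, 8], width 16.
y ranges over [-4, 10], height 14.
Area = 16 × 14 = 224.

224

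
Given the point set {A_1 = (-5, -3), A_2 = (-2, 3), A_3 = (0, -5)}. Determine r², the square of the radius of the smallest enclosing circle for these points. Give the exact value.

2465/144

Side lengths²: A_1A_2² = 45, A_1A_3² = 29, A_2A_3² = 68.
Since A_2A_3² = 68 < 45 + 29 = 74, the triangle is acute, so the smallest enclosing circle is the circumcircle.
Circumcentre = (-4/3, -13/12), r² = 2465/144.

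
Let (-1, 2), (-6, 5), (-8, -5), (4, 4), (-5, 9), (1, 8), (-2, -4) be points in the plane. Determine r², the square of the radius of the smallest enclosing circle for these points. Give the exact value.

A smallest enclosing disk is always determined by at most three of the input points on its boundary.
The farthest pair is (-8, -5)–(1, 8) with squared distance 250. The circle on this segment as diameter has centre (-3.5, 1.5) and r² = 250/4 = 62.5.
Check (-1, 2): distance² to centre = 6.5 ≤ 62.5, so it lies inside.
All remaining points lie in this disk, and no smaller disk contains both endpoints, so this is the minimum enclosing circle.

62.5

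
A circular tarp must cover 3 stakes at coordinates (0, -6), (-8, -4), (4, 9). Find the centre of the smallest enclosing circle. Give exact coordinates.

(-2, 2.5)

Call the three points A, B, C in the order given.
Side lengths²: AB² = 68, AC² = 241, BC² = 313.
Since BC² = 313 ≥ 241 + 68 = 309, the angle opposite BC is not acute, so the smallest enclosing circle has BC as diameter.
Centre = midpoint of BC = (-2, 2.5), r² = 313/4 = 78.25.
Centre = (-2, 2.5).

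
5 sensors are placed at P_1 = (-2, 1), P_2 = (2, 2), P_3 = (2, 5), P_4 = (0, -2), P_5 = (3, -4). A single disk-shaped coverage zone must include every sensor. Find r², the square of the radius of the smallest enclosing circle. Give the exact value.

A smallest enclosing disk is always determined by at most three of the input points on its boundary.
The farthest pair is P_3–P_5 with squared distance 82. The circle on this segment as diameter has centre (2.5, 0.5) and r² = 82/4 = 20.5.
Check P_1: distance² to centre = 20.5 ≤ 20.5, so it lies inside.
All remaining points lie in this disk, and no smaller disk contains both endpoints, so this is the minimum enclosing circle.

20.5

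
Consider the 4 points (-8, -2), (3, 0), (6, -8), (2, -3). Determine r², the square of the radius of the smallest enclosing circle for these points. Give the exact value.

A smallest enclosing disk is always determined by at most three of the input points on its boundary.
The farthest pair is (-8, -2)–(6, -8) with squared distance 232. The circle on this segment as diameter has centre (-1, -5) and r² = 232/4 = 58.
Check (3, 0): distance² to centre = 41 ≤ 58, so it lies inside.
All remaining points lie in this disk, and no smaller disk contains both endpoints, so this is the minimum enclosing circle.

58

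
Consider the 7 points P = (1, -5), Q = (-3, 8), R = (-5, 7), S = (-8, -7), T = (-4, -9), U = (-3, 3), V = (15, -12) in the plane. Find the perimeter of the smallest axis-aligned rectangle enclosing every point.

Width = max x − min x = 15 − (-8) = 23.
Height = max y − min y = 8 − (-12) = 20.
Perimeter = 2(23 + 20) = 86.

86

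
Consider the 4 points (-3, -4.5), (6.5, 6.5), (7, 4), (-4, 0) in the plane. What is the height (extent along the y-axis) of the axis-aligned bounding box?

max y = 6.5, min y = -4.5, so height = 11.

11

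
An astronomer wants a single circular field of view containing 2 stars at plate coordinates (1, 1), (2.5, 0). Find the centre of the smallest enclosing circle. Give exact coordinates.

The smallest circle enclosing two points has them as diameter endpoints.
Centre = midpoint = (1.75, 0.5); r² = |(1, 1)−(2.5, 0)|²/4 = 3.25/4 = 0.8125.
Centre = (1.75, 0.5).

(1.75, 0.5)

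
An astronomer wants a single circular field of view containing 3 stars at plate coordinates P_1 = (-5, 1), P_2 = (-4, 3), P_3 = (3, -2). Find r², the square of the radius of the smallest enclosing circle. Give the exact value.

Side lengths²: P_1P_2² = 5, P_1P_3² = 73, P_2P_3² = 74.
Since P_2P_3² = 74 < 73 + 5 = 78, the triangle is acute, so the smallest enclosing circle is the circumcircle.
Circumcentre = (-29/38, 5/38), r² = 13505/722.

13505/722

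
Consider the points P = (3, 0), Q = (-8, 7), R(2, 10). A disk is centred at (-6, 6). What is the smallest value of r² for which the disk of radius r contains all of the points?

117

The required radius is the distance from (-6, 6) to the farthest point.
Squared distances: 117, 5, 80.
Maximum is 117, attained at P.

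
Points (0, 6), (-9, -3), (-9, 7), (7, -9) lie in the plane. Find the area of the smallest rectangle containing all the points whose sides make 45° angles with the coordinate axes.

288

In coordinates u = x + y, v = x − y the rectangle is axis-aligned; the map (x,y)→(u,v) scales areas by 2.
u-values: 6, -12, -2, -2; range = 6 − (-12) = 18.
v-values: -6, -6, -16, 16; range = 16 − (-16) = 32.
Area = (18 × 32) / 2 = 288.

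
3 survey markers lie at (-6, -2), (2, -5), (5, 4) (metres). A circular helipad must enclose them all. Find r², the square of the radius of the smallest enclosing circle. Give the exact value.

Call the three points A, B, C in the order given.
Side lengths²: AB² = 73, AC² = 157, BC² = 90.
Since AC² = 157 < 90 + 73 = 163, the triangle is acute, so the smallest enclosing circle is the circumcircle.
Circumcentre = (-7/18, 43/54), r² = 57305/1458.

57305/1458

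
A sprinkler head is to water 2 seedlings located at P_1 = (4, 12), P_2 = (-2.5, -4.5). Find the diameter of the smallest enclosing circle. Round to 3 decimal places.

17.734

The smallest circle enclosing two points has them as diameter endpoints.
Centre = midpoint = (0.75, 3.75); r² = |P_1P_2|²/4 = 314.5/4 = 78.625.
Diameter = 2r = 2√(78.625) ≈ 17.734.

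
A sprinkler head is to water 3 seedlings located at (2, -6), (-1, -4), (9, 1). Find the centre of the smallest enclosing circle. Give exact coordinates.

(4, -1.5)

Call the three points A, B, C in the order given.
Side lengths²: AB² = 13, AC² = 98, BC² = 125.
Since BC² = 125 ≥ 98 + 13 = 111, the angle opposite BC is not acute, so the smallest enclosing circle has BC as diameter.
Centre = midpoint of BC = (4, -1.5), r² = 125/4 = 31.25.
Centre = (4, -1.5).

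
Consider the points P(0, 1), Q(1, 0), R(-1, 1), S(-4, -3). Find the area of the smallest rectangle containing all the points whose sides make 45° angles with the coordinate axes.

In coordinates u = x + y, v = x − y the rectangle is axis-aligned; the map (x,y)→(u,v) scales areas by 2.
u-values: 1, 1, 0, -7; range = 1 − (-7) = 8.
v-values: -1, 1, -2, -1; range = 1 − (-2) = 3.
Area = (8 × 3) / 2 = 12.

12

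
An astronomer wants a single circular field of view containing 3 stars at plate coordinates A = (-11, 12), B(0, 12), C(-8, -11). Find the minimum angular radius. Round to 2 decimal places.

12.28

Side lengths²: AB² = 121, AC² = 538, BC² = 593.
Since BC² = 593 < 538 + 121 = 659, the triangle is acute, so the smallest enclosing circle is the circumcircle.
Circumcentre = (-5.5, 47/46), r² = 159517/1058.
r = √(159517/1058) ≈ 12.28.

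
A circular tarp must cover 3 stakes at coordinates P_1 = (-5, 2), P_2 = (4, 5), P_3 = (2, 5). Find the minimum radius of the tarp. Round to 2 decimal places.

4.74

Side lengths²: P_1P_2² = 90, P_1P_3² = 58, P_2P_3² = 4.
Since P_1P_2² = 90 ≥ 58 + 4 = 62, the angle opposite P_1P_2 is not acute, so the smallest enclosing circle has P_1P_2 as diameter.
Centre = midpoint of P_1P_2 = (-0.5, 3.5), r² = 90/4 = 22.5.
r = √(22.5) ≈ 4.74.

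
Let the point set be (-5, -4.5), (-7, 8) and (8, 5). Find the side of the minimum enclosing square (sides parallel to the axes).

The bounding box has width 15 and height 12.5.
An axis-aligned square enclosing the set must have side ≥ max(width, height).
So the minimum side is max(15, 12.5) = 15.

15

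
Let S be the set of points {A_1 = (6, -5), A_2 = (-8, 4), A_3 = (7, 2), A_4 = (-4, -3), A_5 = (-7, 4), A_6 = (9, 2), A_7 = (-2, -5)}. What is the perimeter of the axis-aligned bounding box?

52

Width = max x − min x = 9 − (-8) = 17.
Height = max y − min y = 4 − (-5) = 9.
Perimeter = 2(17 + 9) = 52.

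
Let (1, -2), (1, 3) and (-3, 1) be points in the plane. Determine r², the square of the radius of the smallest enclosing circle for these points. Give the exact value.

Call the three points A, B, C in the order given.
Side lengths²: AB² = 25, AC² = 25, BC² = 20.
Since AC² = 25 < 25 + 20 = 45, the triangle is acute, so the smallest enclosing circle is the circumcircle.
Circumcentre = (-0.25, 0.5), r² = 7.8125.

7.8125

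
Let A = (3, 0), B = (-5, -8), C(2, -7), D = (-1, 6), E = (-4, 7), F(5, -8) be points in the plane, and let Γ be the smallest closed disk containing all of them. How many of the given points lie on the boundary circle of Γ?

3

The minimum enclosing circle is determined by three boundary points: B, E, F.
Their circumcentre is (0, -0.8) with r² = 76.84.
The farthest remaining point D is at distance² 47.24 ≤ 76.84.
The points at distance exactly r from the centre are B, E, F — 3 points.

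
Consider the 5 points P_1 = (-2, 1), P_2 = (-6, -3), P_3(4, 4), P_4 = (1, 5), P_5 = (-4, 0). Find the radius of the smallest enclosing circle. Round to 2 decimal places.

The minimum enclosing circle of a finite set is fixed by two of the points (as a diameter) or three (as a circumcircle).
The farthest pair is P_2–P_3 with squared distance 149. The circle on this segment as diameter has centre (-1, 0.5) and r² = 149/4 = 37.25.
Check P_1: distance² to centre = 1.25 ≤ 37.25, so it lies inside.
All remaining points lie in this disk, and no smaller disk contains both endpoints, so this is the minimum enclosing circle.
r = √(37.25) ≈ 6.10.

6.10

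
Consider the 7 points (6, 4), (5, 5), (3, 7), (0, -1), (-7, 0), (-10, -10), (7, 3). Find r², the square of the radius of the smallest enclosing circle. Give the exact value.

52441/450

A smallest enclosing disk is always determined by at most three of the input points on its boundary.
The minimum enclosing circle is determined by three boundary points: (3, 7), (-10, -10), (7, 3).
Their circumcentre is (-71/30, -71/30) with r² = 52441/450.
The farthest remaining point (6, 4) is at distance² 49741/450 ≤ 52441/450.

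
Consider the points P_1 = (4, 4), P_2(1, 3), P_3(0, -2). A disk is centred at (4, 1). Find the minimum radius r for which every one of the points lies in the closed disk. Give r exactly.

The required radius is the distance from (4, 1) to the farthest point.
Squared distances: 9, 13, 25.
Maximum is 25, attained at P_3.
r = √25 = 5.

5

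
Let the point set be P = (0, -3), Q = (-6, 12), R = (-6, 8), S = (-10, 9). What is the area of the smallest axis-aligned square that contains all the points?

The bounding box has width 10 and height 15.
An axis-aligned square enclosing the set must have side ≥ max(width, height).
So the minimum side is max(10, 15) = 15.
Area = 15² = 225.

225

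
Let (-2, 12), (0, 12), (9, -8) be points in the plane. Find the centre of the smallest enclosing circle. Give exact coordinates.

Call the three points A, B, C in the order given.
Side lengths²: AB² = 4, AC² = 521, BC² = 481.
Since AC² = 521 ≥ 481 + 4 = 485, the angle opposite AC is not acute, so the smallest enclosing circle has AC as diameter.
Centre = midpoint of AC = (3.5, 2), r² = 521/4 = 130.25.
Centre = (3.5, 2).

(3.5, 2)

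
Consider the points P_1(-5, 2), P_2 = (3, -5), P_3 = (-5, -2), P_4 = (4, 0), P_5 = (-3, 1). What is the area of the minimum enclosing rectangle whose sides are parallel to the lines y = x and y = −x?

In coordinates u = x + y, v = x − y the rectangle is axis-aligned; the map (x,y)→(u,v) scales areas by 2.
u-values: -3, -2, -7, 4, -2; range = 4 − (-7) = 11.
v-values: -7, 8, -3, 4, -4; range = 8 − (-7) = 15.
Area = (11 × 15) / 2 = 82.5.

82.5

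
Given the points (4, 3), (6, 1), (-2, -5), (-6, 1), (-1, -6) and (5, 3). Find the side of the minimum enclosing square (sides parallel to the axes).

The bounding box has width 12 and height 9.
An axis-aligned square enclosing the set must have side ≥ max(width, height).
So the minimum side is max(12, 9) = 12.

12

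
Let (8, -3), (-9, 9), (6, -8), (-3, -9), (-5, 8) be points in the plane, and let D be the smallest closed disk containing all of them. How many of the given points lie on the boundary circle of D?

2

The minimum enclosing circle of a finite set is fixed by two of the points (as a diameter) or three (as a circumcircle).
The farthest pair is (-9, 9)–(6, -8) with squared distance 514. The circle on this segment as diameter has centre (-1.5, 0.5) and r² = 514/4 = 128.5.
Check (8, -3): distance² to centre = 102.5 ≤ 128.5, so it lies inside.
All remaining points lie in this disk, and no smaller disk contains both endpoints, so this is the minimum enclosing circle.
The points at distance exactly r from the centre are (-9, 9), (6, -8) — 2 points.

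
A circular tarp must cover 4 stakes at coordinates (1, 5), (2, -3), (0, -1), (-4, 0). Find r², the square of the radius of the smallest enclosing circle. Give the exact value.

325/18

The minimum enclosing circle is determined by three boundary points: (1, 5), (2, -3), (-4, 0).
Their circumcentre is (1/6, 5/6) with r² = 325/18.
The farthest remaining point (0, -1) is at distance² 61/18 ≤ 325/18.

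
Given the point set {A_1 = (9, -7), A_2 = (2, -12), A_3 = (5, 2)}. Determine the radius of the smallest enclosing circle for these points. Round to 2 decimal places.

Side lengths²: A_1A_2² = 74, A_1A_3² = 97, A_2A_3² = 205.
Since A_2A_3² = 205 ≥ 97 + 74 = 171, the angle opposite A_2A_3 is not acute, so the smallest enclosing circle has A_2A_3 as diameter.
Centre = midpoint of A_2A_3 = (3.5, -5), r² = 205/4 = 51.25.
r = √(51.25) ≈ 7.16.

7.16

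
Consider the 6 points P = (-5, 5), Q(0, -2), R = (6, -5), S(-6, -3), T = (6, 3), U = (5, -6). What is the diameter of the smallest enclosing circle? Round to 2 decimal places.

By Welzl's lemma the MEC is supported by two points (diametrically opposite) or three points (on a circumcircle).
The minimum enclosing circle is determined by three boundary points: P, R, U.
Their circumcentre is (11/42, -11/42) with r² = 48841/882.
The farthest remaining point S is at distance² 41197/882 ≤ 48841/882.
Diameter = 2r = 2√(48841/882) ≈ 14.88.

14.88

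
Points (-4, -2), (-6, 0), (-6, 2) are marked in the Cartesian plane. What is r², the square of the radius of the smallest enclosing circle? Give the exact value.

Call the three points A, B, C in the order given.
Side lengths²: AB² = 8, AC² = 20, BC² = 4.
Since AC² = 20 ≥ 8 + 4 = 12, the angle opposite AC is not acute, so the smallest enclosing circle has AC as diameter.
Centre = midpoint of AC = (-5, 0), r² = 20/4 = 5.

5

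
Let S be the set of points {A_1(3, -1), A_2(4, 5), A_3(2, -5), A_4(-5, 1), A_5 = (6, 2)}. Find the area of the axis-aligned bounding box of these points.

x ranges over [-5, 6], width 11.
y ranges over [-5, 5], height 10.
Area = 11 × 10 = 110.

110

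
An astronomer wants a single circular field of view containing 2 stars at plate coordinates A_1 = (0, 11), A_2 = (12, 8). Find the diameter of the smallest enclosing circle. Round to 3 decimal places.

12.369

The smallest circle enclosing two points has them as diameter endpoints.
Centre = midpoint = (6, 9.5); r² = |A_1A_2|²/4 = 153/4 = 38.25.
Diameter = 2r = 2√(38.25) ≈ 12.369.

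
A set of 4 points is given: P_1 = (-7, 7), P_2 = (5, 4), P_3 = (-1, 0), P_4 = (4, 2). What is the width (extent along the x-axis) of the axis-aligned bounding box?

max x = 5, min x = -7, so width = 12.

12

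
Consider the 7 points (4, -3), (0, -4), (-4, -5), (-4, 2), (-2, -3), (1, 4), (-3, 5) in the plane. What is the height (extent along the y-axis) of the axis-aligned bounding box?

10

max y = 5, min y = -5, so height = 10.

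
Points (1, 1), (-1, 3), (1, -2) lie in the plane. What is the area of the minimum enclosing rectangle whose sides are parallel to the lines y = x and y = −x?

In coordinates u = x + y, v = x − y the rectangle is axis-aligned; the map (x,y)→(u,v) scales areas by 2.
u-values: 2, 2, -1; range = 2 − (-1) = 3.
v-values: 0, -4, 3; range = 3 − (-4) = 7.
Area = (3 × 7) / 2 = 10.5.

10.5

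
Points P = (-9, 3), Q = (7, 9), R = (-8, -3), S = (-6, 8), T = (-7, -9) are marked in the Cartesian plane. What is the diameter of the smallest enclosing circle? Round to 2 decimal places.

A smallest enclosing disk is always determined by at most three of the input points on its boundary.
The farthest pair is Q–T with squared distance 520. The circle on this segment as diameter has centre (0, 0) and r² = 520/4 = 130.
Check P: distance² to centre = 90 ≤ 130, so it lies inside.
All remaining points lie in this disk, and no smaller disk contains both endpoints, so this is the minimum enclosing circle.
Diameter = 2r = 2√130 ≈ 22.80.

22.80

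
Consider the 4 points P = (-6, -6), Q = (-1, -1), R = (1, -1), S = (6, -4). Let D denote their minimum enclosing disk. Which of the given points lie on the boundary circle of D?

P, S

The minimum enclosing circle of a finite set is fixed by two of the points (as a diameter) or three (as a circumcircle).
The farthest pair is P–S with squared distance 148. The circle on this segment as diameter has centre (0, -5) and r² = 148/4 = 37.
Check Q: distance² to centre = 17 ≤ 37, so it lies inside.
All remaining points lie in this disk, and no smaller disk contains both endpoints, so this is the minimum enclosing circle.
The points at distance exactly r from the centre are P, S — 2 points.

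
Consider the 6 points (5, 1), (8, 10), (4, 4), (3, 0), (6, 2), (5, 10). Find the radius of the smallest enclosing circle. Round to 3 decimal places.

A smallest enclosing disk is always determined by at most three of the input points on its boundary.
The farthest pair is (8, 10)–(3, 0) with squared distance 125. The circle on this segment as diameter has centre (5.5, 5) and r² = 125/4 = 31.25.
Check (5, 1): distance² to centre = 16.25 ≤ 31.25, so it lies inside.
All remaining points lie in this disk, and no smaller disk contains both endpoints, so this is the minimum enclosing circle.
r = √(31.25) ≈ 5.590.

5.590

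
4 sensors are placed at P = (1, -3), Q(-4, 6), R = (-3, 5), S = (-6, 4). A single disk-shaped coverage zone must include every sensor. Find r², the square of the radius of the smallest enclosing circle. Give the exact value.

The farthest pair is P–Q with squared distance 106. The circle on this segment as diameter has centre (-1.5, 1.5) and r² = 106/4 = 26.5.
Check R: distance² to centre = 14.5 ≤ 26.5, so it lies inside.
All remaining points lie in this disk, and no smaller disk contains both endpoints, so this is the minimum enclosing circle.

26.5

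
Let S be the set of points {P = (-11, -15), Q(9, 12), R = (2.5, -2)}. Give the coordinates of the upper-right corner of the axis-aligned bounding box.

x-range [-11, 9], y-range [-15, 12].
The upper-right corner is (9, 12).

(9, 12)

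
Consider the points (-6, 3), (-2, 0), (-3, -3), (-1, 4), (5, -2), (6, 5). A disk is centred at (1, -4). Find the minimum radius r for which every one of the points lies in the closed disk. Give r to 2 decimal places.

The required radius is the distance from (1, -4) to the farthest point.
Squared distances: 98, 25, 17, 68, 20, 106.
Maximum is 106, attained at (6, 5).
r = √106 ≈ 10.30.

10.30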